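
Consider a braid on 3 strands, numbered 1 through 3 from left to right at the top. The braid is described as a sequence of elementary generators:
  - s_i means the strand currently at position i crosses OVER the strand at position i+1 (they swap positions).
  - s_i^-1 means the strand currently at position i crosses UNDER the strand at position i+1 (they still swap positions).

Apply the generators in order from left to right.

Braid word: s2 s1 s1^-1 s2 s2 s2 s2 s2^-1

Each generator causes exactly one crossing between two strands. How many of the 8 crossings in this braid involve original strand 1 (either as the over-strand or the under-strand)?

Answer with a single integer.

Answer: 2

Derivation:
Gen 1: crossing 2x3. Involves strand 1? no. Count so far: 0
Gen 2: crossing 1x3. Involves strand 1? yes. Count so far: 1
Gen 3: crossing 3x1. Involves strand 1? yes. Count so far: 2
Gen 4: crossing 3x2. Involves strand 1? no. Count so far: 2
Gen 5: crossing 2x3. Involves strand 1? no. Count so far: 2
Gen 6: crossing 3x2. Involves strand 1? no. Count so far: 2
Gen 7: crossing 2x3. Involves strand 1? no. Count so far: 2
Gen 8: crossing 3x2. Involves strand 1? no. Count so far: 2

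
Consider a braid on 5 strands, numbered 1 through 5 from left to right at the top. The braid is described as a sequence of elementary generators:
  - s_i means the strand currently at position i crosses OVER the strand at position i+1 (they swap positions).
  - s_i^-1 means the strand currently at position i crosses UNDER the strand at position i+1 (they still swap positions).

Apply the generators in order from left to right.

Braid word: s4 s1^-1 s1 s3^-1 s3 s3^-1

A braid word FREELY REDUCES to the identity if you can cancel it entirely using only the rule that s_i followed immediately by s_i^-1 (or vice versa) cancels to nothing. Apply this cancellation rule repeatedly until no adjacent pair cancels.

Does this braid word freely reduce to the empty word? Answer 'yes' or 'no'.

Gen 1 (s4): push. Stack: [s4]
Gen 2 (s1^-1): push. Stack: [s4 s1^-1]
Gen 3 (s1): cancels prior s1^-1. Stack: [s4]
Gen 4 (s3^-1): push. Stack: [s4 s3^-1]
Gen 5 (s3): cancels prior s3^-1. Stack: [s4]
Gen 6 (s3^-1): push. Stack: [s4 s3^-1]
Reduced word: s4 s3^-1

Answer: no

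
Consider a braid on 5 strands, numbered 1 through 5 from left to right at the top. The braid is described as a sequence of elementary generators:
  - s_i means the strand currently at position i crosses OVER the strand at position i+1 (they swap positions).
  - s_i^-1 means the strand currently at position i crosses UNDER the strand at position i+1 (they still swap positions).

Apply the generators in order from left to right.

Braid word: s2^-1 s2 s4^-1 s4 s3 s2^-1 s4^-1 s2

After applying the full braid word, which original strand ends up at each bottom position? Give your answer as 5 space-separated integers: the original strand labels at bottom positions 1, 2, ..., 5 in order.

Answer: 1 2 4 5 3

Derivation:
Gen 1 (s2^-1): strand 2 crosses under strand 3. Perm now: [1 3 2 4 5]
Gen 2 (s2): strand 3 crosses over strand 2. Perm now: [1 2 3 4 5]
Gen 3 (s4^-1): strand 4 crosses under strand 5. Perm now: [1 2 3 5 4]
Gen 4 (s4): strand 5 crosses over strand 4. Perm now: [1 2 3 4 5]
Gen 5 (s3): strand 3 crosses over strand 4. Perm now: [1 2 4 3 5]
Gen 6 (s2^-1): strand 2 crosses under strand 4. Perm now: [1 4 2 3 5]
Gen 7 (s4^-1): strand 3 crosses under strand 5. Perm now: [1 4 2 5 3]
Gen 8 (s2): strand 4 crosses over strand 2. Perm now: [1 2 4 5 3]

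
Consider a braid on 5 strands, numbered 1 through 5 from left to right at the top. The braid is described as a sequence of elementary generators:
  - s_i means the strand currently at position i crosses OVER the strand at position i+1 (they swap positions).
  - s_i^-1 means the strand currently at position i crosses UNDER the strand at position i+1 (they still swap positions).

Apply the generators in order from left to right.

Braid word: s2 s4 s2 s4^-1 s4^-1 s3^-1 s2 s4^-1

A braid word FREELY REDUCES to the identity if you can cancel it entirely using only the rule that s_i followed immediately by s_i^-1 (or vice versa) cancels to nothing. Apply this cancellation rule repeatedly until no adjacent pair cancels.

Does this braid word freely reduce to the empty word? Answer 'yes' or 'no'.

Gen 1 (s2): push. Stack: [s2]
Gen 2 (s4): push. Stack: [s2 s4]
Gen 3 (s2): push. Stack: [s2 s4 s2]
Gen 4 (s4^-1): push. Stack: [s2 s4 s2 s4^-1]
Gen 5 (s4^-1): push. Stack: [s2 s4 s2 s4^-1 s4^-1]
Gen 6 (s3^-1): push. Stack: [s2 s4 s2 s4^-1 s4^-1 s3^-1]
Gen 7 (s2): push. Stack: [s2 s4 s2 s4^-1 s4^-1 s3^-1 s2]
Gen 8 (s4^-1): push. Stack: [s2 s4 s2 s4^-1 s4^-1 s3^-1 s2 s4^-1]
Reduced word: s2 s4 s2 s4^-1 s4^-1 s3^-1 s2 s4^-1

Answer: no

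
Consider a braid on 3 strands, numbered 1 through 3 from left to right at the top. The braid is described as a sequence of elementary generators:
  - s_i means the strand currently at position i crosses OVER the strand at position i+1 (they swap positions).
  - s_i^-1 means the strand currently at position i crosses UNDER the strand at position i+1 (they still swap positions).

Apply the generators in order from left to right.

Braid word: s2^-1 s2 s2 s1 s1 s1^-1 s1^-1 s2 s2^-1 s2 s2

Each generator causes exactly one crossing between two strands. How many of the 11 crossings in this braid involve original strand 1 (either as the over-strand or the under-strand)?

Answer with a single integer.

Answer: 4

Derivation:
Gen 1: crossing 2x3. Involves strand 1? no. Count so far: 0
Gen 2: crossing 3x2. Involves strand 1? no. Count so far: 0
Gen 3: crossing 2x3. Involves strand 1? no. Count so far: 0
Gen 4: crossing 1x3. Involves strand 1? yes. Count so far: 1
Gen 5: crossing 3x1. Involves strand 1? yes. Count so far: 2
Gen 6: crossing 1x3. Involves strand 1? yes. Count so far: 3
Gen 7: crossing 3x1. Involves strand 1? yes. Count so far: 4
Gen 8: crossing 3x2. Involves strand 1? no. Count so far: 4
Gen 9: crossing 2x3. Involves strand 1? no. Count so far: 4
Gen 10: crossing 3x2. Involves strand 1? no. Count so far: 4
Gen 11: crossing 2x3. Involves strand 1? no. Count so far: 4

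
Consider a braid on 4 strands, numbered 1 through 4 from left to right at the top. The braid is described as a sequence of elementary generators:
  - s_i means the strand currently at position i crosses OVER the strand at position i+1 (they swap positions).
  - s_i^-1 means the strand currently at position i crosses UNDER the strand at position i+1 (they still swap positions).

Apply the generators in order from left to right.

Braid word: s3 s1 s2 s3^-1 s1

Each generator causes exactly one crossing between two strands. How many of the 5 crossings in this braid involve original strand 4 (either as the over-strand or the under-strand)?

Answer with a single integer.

Gen 1: crossing 3x4. Involves strand 4? yes. Count so far: 1
Gen 2: crossing 1x2. Involves strand 4? no. Count so far: 1
Gen 3: crossing 1x4. Involves strand 4? yes. Count so far: 2
Gen 4: crossing 1x3. Involves strand 4? no. Count so far: 2
Gen 5: crossing 2x4. Involves strand 4? yes. Count so far: 3

Answer: 3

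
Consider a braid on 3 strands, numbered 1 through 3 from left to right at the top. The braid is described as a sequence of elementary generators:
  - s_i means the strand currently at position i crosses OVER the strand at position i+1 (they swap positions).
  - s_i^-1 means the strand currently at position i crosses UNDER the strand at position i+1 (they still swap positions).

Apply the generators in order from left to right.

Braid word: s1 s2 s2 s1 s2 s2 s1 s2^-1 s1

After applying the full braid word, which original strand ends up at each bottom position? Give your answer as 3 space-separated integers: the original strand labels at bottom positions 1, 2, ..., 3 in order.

Gen 1 (s1): strand 1 crosses over strand 2. Perm now: [2 1 3]
Gen 2 (s2): strand 1 crosses over strand 3. Perm now: [2 3 1]
Gen 3 (s2): strand 3 crosses over strand 1. Perm now: [2 1 3]
Gen 4 (s1): strand 2 crosses over strand 1. Perm now: [1 2 3]
Gen 5 (s2): strand 2 crosses over strand 3. Perm now: [1 3 2]
Gen 6 (s2): strand 3 crosses over strand 2. Perm now: [1 2 3]
Gen 7 (s1): strand 1 crosses over strand 2. Perm now: [2 1 3]
Gen 8 (s2^-1): strand 1 crosses under strand 3. Perm now: [2 3 1]
Gen 9 (s1): strand 2 crosses over strand 3. Perm now: [3 2 1]

Answer: 3 2 1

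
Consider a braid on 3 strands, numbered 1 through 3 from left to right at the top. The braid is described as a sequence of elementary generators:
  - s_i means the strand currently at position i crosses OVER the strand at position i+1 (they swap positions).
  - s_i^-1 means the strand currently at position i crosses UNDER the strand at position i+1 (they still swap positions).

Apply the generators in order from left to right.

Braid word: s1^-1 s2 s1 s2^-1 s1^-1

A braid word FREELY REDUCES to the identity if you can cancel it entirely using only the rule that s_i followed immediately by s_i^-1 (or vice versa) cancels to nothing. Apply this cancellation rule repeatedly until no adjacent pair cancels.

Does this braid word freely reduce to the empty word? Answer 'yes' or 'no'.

Gen 1 (s1^-1): push. Stack: [s1^-1]
Gen 2 (s2): push. Stack: [s1^-1 s2]
Gen 3 (s1): push. Stack: [s1^-1 s2 s1]
Gen 4 (s2^-1): push. Stack: [s1^-1 s2 s1 s2^-1]
Gen 5 (s1^-1): push. Stack: [s1^-1 s2 s1 s2^-1 s1^-1]
Reduced word: s1^-1 s2 s1 s2^-1 s1^-1

Answer: no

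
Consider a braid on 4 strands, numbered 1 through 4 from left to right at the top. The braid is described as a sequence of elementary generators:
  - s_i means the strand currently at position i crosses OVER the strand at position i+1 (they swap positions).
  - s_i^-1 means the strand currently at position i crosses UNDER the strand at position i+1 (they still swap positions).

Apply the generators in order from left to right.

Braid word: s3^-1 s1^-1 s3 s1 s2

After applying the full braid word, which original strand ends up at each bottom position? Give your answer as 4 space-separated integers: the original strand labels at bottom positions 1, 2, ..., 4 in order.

Answer: 1 3 2 4

Derivation:
Gen 1 (s3^-1): strand 3 crosses under strand 4. Perm now: [1 2 4 3]
Gen 2 (s1^-1): strand 1 crosses under strand 2. Perm now: [2 1 4 3]
Gen 3 (s3): strand 4 crosses over strand 3. Perm now: [2 1 3 4]
Gen 4 (s1): strand 2 crosses over strand 1. Perm now: [1 2 3 4]
Gen 5 (s2): strand 2 crosses over strand 3. Perm now: [1 3 2 4]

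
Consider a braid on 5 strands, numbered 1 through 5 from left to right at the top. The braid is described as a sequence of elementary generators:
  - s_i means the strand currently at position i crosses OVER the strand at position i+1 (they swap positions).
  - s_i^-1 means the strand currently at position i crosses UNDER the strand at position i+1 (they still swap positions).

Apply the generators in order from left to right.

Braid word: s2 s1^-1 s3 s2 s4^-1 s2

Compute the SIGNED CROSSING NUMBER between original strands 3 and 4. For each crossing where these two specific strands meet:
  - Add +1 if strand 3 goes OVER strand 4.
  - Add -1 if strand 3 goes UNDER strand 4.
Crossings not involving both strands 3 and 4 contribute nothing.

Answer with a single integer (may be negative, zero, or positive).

Answer: 0

Derivation:
Gen 1: crossing 2x3. Both 3&4? no. Sum: 0
Gen 2: crossing 1x3. Both 3&4? no. Sum: 0
Gen 3: crossing 2x4. Both 3&4? no. Sum: 0
Gen 4: crossing 1x4. Both 3&4? no. Sum: 0
Gen 5: crossing 2x5. Both 3&4? no. Sum: 0
Gen 6: crossing 4x1. Both 3&4? no. Sum: 0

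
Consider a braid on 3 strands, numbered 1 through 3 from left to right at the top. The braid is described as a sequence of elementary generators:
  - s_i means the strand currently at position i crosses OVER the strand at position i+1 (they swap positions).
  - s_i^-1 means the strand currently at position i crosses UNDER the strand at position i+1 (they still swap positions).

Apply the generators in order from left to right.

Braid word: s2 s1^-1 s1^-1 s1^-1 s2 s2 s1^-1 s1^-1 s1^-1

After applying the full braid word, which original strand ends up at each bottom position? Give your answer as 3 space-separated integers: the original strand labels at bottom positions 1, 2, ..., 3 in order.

Gen 1 (s2): strand 2 crosses over strand 3. Perm now: [1 3 2]
Gen 2 (s1^-1): strand 1 crosses under strand 3. Perm now: [3 1 2]
Gen 3 (s1^-1): strand 3 crosses under strand 1. Perm now: [1 3 2]
Gen 4 (s1^-1): strand 1 crosses under strand 3. Perm now: [3 1 2]
Gen 5 (s2): strand 1 crosses over strand 2. Perm now: [3 2 1]
Gen 6 (s2): strand 2 crosses over strand 1. Perm now: [3 1 2]
Gen 7 (s1^-1): strand 3 crosses under strand 1. Perm now: [1 3 2]
Gen 8 (s1^-1): strand 1 crosses under strand 3. Perm now: [3 1 2]
Gen 9 (s1^-1): strand 3 crosses under strand 1. Perm now: [1 3 2]

Answer: 1 3 2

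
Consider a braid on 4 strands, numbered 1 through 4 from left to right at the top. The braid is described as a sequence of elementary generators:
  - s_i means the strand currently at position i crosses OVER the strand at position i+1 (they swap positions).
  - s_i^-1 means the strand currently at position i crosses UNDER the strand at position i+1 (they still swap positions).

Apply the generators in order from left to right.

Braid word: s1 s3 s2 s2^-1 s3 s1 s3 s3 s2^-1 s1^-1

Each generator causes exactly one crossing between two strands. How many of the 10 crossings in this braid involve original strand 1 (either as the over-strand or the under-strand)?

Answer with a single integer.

Answer: 5

Derivation:
Gen 1: crossing 1x2. Involves strand 1? yes. Count so far: 1
Gen 2: crossing 3x4. Involves strand 1? no. Count so far: 1
Gen 3: crossing 1x4. Involves strand 1? yes. Count so far: 2
Gen 4: crossing 4x1. Involves strand 1? yes. Count so far: 3
Gen 5: crossing 4x3. Involves strand 1? no. Count so far: 3
Gen 6: crossing 2x1. Involves strand 1? yes. Count so far: 4
Gen 7: crossing 3x4. Involves strand 1? no. Count so far: 4
Gen 8: crossing 4x3. Involves strand 1? no. Count so far: 4
Gen 9: crossing 2x3. Involves strand 1? no. Count so far: 4
Gen 10: crossing 1x3. Involves strand 1? yes. Count so far: 5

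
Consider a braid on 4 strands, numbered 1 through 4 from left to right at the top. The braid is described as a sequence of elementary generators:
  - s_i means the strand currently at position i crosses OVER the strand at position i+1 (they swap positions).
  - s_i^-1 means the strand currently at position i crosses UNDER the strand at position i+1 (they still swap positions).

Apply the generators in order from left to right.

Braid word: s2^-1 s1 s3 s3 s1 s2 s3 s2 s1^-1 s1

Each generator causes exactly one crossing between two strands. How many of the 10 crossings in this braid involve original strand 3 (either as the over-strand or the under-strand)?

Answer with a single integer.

Gen 1: crossing 2x3. Involves strand 3? yes. Count so far: 1
Gen 2: crossing 1x3. Involves strand 3? yes. Count so far: 2
Gen 3: crossing 2x4. Involves strand 3? no. Count so far: 2
Gen 4: crossing 4x2. Involves strand 3? no. Count so far: 2
Gen 5: crossing 3x1. Involves strand 3? yes. Count so far: 3
Gen 6: crossing 3x2. Involves strand 3? yes. Count so far: 4
Gen 7: crossing 3x4. Involves strand 3? yes. Count so far: 5
Gen 8: crossing 2x4. Involves strand 3? no. Count so far: 5
Gen 9: crossing 1x4. Involves strand 3? no. Count so far: 5
Gen 10: crossing 4x1. Involves strand 3? no. Count so far: 5

Answer: 5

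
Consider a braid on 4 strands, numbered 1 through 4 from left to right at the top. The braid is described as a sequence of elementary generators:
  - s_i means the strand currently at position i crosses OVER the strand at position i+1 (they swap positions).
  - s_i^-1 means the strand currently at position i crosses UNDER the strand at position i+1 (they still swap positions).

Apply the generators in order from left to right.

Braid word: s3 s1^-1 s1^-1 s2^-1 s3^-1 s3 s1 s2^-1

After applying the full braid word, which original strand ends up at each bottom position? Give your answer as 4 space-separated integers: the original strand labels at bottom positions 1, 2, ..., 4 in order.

Answer: 4 2 1 3

Derivation:
Gen 1 (s3): strand 3 crosses over strand 4. Perm now: [1 2 4 3]
Gen 2 (s1^-1): strand 1 crosses under strand 2. Perm now: [2 1 4 3]
Gen 3 (s1^-1): strand 2 crosses under strand 1. Perm now: [1 2 4 3]
Gen 4 (s2^-1): strand 2 crosses under strand 4. Perm now: [1 4 2 3]
Gen 5 (s3^-1): strand 2 crosses under strand 3. Perm now: [1 4 3 2]
Gen 6 (s3): strand 3 crosses over strand 2. Perm now: [1 4 2 3]
Gen 7 (s1): strand 1 crosses over strand 4. Perm now: [4 1 2 3]
Gen 8 (s2^-1): strand 1 crosses under strand 2. Perm now: [4 2 1 3]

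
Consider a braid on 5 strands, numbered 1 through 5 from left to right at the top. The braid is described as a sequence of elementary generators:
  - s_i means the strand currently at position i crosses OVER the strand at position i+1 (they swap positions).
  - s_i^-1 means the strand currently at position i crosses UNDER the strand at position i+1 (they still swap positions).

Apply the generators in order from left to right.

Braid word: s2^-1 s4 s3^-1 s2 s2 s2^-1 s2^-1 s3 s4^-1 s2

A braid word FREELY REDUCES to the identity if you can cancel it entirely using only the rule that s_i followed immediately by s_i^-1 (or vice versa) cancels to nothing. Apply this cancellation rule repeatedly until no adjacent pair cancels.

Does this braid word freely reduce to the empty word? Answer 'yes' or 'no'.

Gen 1 (s2^-1): push. Stack: [s2^-1]
Gen 2 (s4): push. Stack: [s2^-1 s4]
Gen 3 (s3^-1): push. Stack: [s2^-1 s4 s3^-1]
Gen 4 (s2): push. Stack: [s2^-1 s4 s3^-1 s2]
Gen 5 (s2): push. Stack: [s2^-1 s4 s3^-1 s2 s2]
Gen 6 (s2^-1): cancels prior s2. Stack: [s2^-1 s4 s3^-1 s2]
Gen 7 (s2^-1): cancels prior s2. Stack: [s2^-1 s4 s3^-1]
Gen 8 (s3): cancels prior s3^-1. Stack: [s2^-1 s4]
Gen 9 (s4^-1): cancels prior s4. Stack: [s2^-1]
Gen 10 (s2): cancels prior s2^-1. Stack: []
Reduced word: (empty)

Answer: yes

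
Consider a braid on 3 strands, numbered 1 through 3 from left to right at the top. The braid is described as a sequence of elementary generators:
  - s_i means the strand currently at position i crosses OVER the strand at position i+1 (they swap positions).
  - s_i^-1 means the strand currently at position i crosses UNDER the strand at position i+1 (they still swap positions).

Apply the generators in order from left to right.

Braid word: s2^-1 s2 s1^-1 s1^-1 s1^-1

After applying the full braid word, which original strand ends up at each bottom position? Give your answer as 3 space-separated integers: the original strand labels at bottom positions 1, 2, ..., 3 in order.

Gen 1 (s2^-1): strand 2 crosses under strand 3. Perm now: [1 3 2]
Gen 2 (s2): strand 3 crosses over strand 2. Perm now: [1 2 3]
Gen 3 (s1^-1): strand 1 crosses under strand 2. Perm now: [2 1 3]
Gen 4 (s1^-1): strand 2 crosses under strand 1. Perm now: [1 2 3]
Gen 5 (s1^-1): strand 1 crosses under strand 2. Perm now: [2 1 3]

Answer: 2 1 3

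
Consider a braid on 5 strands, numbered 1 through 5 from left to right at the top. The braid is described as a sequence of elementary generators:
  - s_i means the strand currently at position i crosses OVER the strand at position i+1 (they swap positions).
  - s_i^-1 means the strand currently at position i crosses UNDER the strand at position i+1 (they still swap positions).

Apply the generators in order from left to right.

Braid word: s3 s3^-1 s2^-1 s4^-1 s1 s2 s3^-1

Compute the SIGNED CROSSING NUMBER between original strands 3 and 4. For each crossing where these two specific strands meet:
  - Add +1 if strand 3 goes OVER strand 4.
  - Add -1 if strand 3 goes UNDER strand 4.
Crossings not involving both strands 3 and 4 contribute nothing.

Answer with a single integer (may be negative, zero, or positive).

Gen 1: 3 over 4. Both 3&4? yes. Contrib: +1. Sum: 1
Gen 2: 4 under 3. Both 3&4? yes. Contrib: +1. Sum: 2
Gen 3: crossing 2x3. Both 3&4? no. Sum: 2
Gen 4: crossing 4x5. Both 3&4? no. Sum: 2
Gen 5: crossing 1x3. Both 3&4? no. Sum: 2
Gen 6: crossing 1x2. Both 3&4? no. Sum: 2
Gen 7: crossing 1x5. Both 3&4? no. Sum: 2

Answer: 2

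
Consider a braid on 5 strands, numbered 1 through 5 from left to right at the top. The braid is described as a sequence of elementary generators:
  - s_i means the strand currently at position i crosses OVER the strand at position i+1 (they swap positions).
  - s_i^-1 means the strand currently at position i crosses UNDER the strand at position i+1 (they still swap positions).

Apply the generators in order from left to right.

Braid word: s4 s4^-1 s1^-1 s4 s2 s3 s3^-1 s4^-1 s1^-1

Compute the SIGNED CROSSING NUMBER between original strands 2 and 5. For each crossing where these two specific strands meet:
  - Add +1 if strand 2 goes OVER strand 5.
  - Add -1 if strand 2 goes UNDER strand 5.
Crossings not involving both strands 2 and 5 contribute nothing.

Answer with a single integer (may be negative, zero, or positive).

Gen 1: crossing 4x5. Both 2&5? no. Sum: 0
Gen 2: crossing 5x4. Both 2&5? no. Sum: 0
Gen 3: crossing 1x2. Both 2&5? no. Sum: 0
Gen 4: crossing 4x5. Both 2&5? no. Sum: 0
Gen 5: crossing 1x3. Both 2&5? no. Sum: 0
Gen 6: crossing 1x5. Both 2&5? no. Sum: 0
Gen 7: crossing 5x1. Both 2&5? no. Sum: 0
Gen 8: crossing 5x4. Both 2&5? no. Sum: 0
Gen 9: crossing 2x3. Both 2&5? no. Sum: 0

Answer: 0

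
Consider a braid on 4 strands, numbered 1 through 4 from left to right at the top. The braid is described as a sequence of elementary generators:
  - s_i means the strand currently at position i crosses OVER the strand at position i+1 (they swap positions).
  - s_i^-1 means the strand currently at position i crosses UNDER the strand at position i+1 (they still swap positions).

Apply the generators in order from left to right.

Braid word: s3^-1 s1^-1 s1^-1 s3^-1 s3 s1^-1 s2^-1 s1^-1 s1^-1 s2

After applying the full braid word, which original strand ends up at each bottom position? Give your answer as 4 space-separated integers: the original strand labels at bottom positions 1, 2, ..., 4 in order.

Answer: 2 1 4 3

Derivation:
Gen 1 (s3^-1): strand 3 crosses under strand 4. Perm now: [1 2 4 3]
Gen 2 (s1^-1): strand 1 crosses under strand 2. Perm now: [2 1 4 3]
Gen 3 (s1^-1): strand 2 crosses under strand 1. Perm now: [1 2 4 3]
Gen 4 (s3^-1): strand 4 crosses under strand 3. Perm now: [1 2 3 4]
Gen 5 (s3): strand 3 crosses over strand 4. Perm now: [1 2 4 3]
Gen 6 (s1^-1): strand 1 crosses under strand 2. Perm now: [2 1 4 3]
Gen 7 (s2^-1): strand 1 crosses under strand 4. Perm now: [2 4 1 3]
Gen 8 (s1^-1): strand 2 crosses under strand 4. Perm now: [4 2 1 3]
Gen 9 (s1^-1): strand 4 crosses under strand 2. Perm now: [2 4 1 3]
Gen 10 (s2): strand 4 crosses over strand 1. Perm now: [2 1 4 3]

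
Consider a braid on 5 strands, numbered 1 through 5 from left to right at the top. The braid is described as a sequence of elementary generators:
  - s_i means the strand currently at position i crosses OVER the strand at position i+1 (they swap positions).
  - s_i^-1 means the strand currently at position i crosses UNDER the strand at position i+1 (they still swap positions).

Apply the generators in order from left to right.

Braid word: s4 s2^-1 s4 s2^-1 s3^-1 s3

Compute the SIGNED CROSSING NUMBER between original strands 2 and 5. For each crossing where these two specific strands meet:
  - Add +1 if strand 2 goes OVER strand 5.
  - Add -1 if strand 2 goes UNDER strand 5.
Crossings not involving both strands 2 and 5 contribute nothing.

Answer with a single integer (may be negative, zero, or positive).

Answer: 0

Derivation:
Gen 1: crossing 4x5. Both 2&5? no. Sum: 0
Gen 2: crossing 2x3. Both 2&5? no. Sum: 0
Gen 3: crossing 5x4. Both 2&5? no. Sum: 0
Gen 4: crossing 3x2. Both 2&5? no. Sum: 0
Gen 5: crossing 3x4. Both 2&5? no. Sum: 0
Gen 6: crossing 4x3. Both 2&5? no. Sum: 0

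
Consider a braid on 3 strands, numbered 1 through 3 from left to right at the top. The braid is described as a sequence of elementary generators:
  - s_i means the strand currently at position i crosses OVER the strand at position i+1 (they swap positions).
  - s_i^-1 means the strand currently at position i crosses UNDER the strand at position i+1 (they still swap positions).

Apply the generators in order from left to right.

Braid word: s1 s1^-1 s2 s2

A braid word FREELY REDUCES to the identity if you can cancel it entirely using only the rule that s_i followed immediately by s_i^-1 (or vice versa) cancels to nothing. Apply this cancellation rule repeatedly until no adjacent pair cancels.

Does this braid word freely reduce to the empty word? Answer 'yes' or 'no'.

Answer: no

Derivation:
Gen 1 (s1): push. Stack: [s1]
Gen 2 (s1^-1): cancels prior s1. Stack: []
Gen 3 (s2): push. Stack: [s2]
Gen 4 (s2): push. Stack: [s2 s2]
Reduced word: s2 s2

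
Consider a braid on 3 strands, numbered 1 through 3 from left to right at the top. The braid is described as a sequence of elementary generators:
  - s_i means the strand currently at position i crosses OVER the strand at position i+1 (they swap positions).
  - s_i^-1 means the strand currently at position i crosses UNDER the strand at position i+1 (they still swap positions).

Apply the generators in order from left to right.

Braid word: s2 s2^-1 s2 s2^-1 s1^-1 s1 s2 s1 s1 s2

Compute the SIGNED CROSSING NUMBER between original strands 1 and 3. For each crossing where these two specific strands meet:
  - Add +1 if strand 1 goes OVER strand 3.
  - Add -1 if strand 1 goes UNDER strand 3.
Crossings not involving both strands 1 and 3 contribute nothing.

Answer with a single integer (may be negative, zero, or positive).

Answer: 0

Derivation:
Gen 1: crossing 2x3. Both 1&3? no. Sum: 0
Gen 2: crossing 3x2. Both 1&3? no. Sum: 0
Gen 3: crossing 2x3. Both 1&3? no. Sum: 0
Gen 4: crossing 3x2. Both 1&3? no. Sum: 0
Gen 5: crossing 1x2. Both 1&3? no. Sum: 0
Gen 6: crossing 2x1. Both 1&3? no. Sum: 0
Gen 7: crossing 2x3. Both 1&3? no. Sum: 0
Gen 8: 1 over 3. Both 1&3? yes. Contrib: +1. Sum: 1
Gen 9: 3 over 1. Both 1&3? yes. Contrib: -1. Sum: 0
Gen 10: crossing 3x2. Both 1&3? no. Sum: 0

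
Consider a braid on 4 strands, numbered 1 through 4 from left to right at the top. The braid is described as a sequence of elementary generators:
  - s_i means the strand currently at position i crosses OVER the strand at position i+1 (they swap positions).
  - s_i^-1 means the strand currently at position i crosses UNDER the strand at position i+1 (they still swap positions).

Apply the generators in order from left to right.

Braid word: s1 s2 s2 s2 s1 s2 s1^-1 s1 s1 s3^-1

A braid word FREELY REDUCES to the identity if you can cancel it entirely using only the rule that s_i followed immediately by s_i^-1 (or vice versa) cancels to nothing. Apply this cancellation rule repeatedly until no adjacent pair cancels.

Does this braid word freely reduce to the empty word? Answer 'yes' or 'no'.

Gen 1 (s1): push. Stack: [s1]
Gen 2 (s2): push. Stack: [s1 s2]
Gen 3 (s2): push. Stack: [s1 s2 s2]
Gen 4 (s2): push. Stack: [s1 s2 s2 s2]
Gen 5 (s1): push. Stack: [s1 s2 s2 s2 s1]
Gen 6 (s2): push. Stack: [s1 s2 s2 s2 s1 s2]
Gen 7 (s1^-1): push. Stack: [s1 s2 s2 s2 s1 s2 s1^-1]
Gen 8 (s1): cancels prior s1^-1. Stack: [s1 s2 s2 s2 s1 s2]
Gen 9 (s1): push. Stack: [s1 s2 s2 s2 s1 s2 s1]
Gen 10 (s3^-1): push. Stack: [s1 s2 s2 s2 s1 s2 s1 s3^-1]
Reduced word: s1 s2 s2 s2 s1 s2 s1 s3^-1

Answer: no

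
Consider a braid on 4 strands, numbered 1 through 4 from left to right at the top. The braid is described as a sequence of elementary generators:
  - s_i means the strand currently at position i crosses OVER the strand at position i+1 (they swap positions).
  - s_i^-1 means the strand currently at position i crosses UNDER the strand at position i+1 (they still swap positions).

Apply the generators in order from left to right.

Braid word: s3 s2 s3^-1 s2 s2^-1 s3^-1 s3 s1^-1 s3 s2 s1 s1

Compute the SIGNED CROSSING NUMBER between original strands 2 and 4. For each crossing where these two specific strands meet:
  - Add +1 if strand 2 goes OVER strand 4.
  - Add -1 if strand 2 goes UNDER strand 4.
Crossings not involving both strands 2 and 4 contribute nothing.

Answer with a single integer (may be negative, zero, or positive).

Gen 1: crossing 3x4. Both 2&4? no. Sum: 0
Gen 2: 2 over 4. Both 2&4? yes. Contrib: +1. Sum: 1
Gen 3: crossing 2x3. Both 2&4? no. Sum: 1
Gen 4: crossing 4x3. Both 2&4? no. Sum: 1
Gen 5: crossing 3x4. Both 2&4? no. Sum: 1
Gen 6: crossing 3x2. Both 2&4? no. Sum: 1
Gen 7: crossing 2x3. Both 2&4? no. Sum: 1
Gen 8: crossing 1x4. Both 2&4? no. Sum: 1
Gen 9: crossing 3x2. Both 2&4? no. Sum: 1
Gen 10: crossing 1x2. Both 2&4? no. Sum: 1
Gen 11: 4 over 2. Both 2&4? yes. Contrib: -1. Sum: 0
Gen 12: 2 over 4. Both 2&4? yes. Contrib: +1. Sum: 1

Answer: 1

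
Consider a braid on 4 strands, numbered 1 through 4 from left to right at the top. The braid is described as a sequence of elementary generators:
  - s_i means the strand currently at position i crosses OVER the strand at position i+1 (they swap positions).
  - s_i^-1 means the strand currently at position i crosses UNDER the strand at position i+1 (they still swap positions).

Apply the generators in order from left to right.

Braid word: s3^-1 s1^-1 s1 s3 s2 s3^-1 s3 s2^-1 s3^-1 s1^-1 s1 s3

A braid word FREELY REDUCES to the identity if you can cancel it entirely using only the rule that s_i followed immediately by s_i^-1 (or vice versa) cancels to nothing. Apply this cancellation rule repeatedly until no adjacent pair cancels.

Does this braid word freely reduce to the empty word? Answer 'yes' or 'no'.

Gen 1 (s3^-1): push. Stack: [s3^-1]
Gen 2 (s1^-1): push. Stack: [s3^-1 s1^-1]
Gen 3 (s1): cancels prior s1^-1. Stack: [s3^-1]
Gen 4 (s3): cancels prior s3^-1. Stack: []
Gen 5 (s2): push. Stack: [s2]
Gen 6 (s3^-1): push. Stack: [s2 s3^-1]
Gen 7 (s3): cancels prior s3^-1. Stack: [s2]
Gen 8 (s2^-1): cancels prior s2. Stack: []
Gen 9 (s3^-1): push. Stack: [s3^-1]
Gen 10 (s1^-1): push. Stack: [s3^-1 s1^-1]
Gen 11 (s1): cancels prior s1^-1. Stack: [s3^-1]
Gen 12 (s3): cancels prior s3^-1. Stack: []
Reduced word: (empty)

Answer: yes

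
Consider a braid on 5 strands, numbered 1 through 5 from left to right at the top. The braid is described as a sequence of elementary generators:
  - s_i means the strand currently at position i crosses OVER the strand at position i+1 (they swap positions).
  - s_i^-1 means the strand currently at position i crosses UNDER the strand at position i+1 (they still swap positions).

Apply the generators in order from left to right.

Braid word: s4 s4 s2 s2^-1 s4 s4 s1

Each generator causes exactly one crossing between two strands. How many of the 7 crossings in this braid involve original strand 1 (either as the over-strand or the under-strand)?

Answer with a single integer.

Gen 1: crossing 4x5. Involves strand 1? no. Count so far: 0
Gen 2: crossing 5x4. Involves strand 1? no. Count so far: 0
Gen 3: crossing 2x3. Involves strand 1? no. Count so far: 0
Gen 4: crossing 3x2. Involves strand 1? no. Count so far: 0
Gen 5: crossing 4x5. Involves strand 1? no. Count so far: 0
Gen 6: crossing 5x4. Involves strand 1? no. Count so far: 0
Gen 7: crossing 1x2. Involves strand 1? yes. Count so far: 1

Answer: 1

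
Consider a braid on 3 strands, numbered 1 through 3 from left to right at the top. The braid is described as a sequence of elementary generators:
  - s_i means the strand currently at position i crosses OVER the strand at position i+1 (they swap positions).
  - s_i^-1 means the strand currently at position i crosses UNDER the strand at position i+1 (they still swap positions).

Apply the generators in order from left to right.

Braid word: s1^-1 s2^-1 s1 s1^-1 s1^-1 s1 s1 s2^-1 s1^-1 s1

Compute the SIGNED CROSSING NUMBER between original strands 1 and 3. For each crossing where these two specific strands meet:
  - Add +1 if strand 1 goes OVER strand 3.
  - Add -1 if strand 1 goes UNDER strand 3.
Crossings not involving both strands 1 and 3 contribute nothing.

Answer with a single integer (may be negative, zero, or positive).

Answer: 1

Derivation:
Gen 1: crossing 1x2. Both 1&3? no. Sum: 0
Gen 2: 1 under 3. Both 1&3? yes. Contrib: -1. Sum: -1
Gen 3: crossing 2x3. Both 1&3? no. Sum: -1
Gen 4: crossing 3x2. Both 1&3? no. Sum: -1
Gen 5: crossing 2x3. Both 1&3? no. Sum: -1
Gen 6: crossing 3x2. Both 1&3? no. Sum: -1
Gen 7: crossing 2x3. Both 1&3? no. Sum: -1
Gen 8: crossing 2x1. Both 1&3? no. Sum: -1
Gen 9: 3 under 1. Both 1&3? yes. Contrib: +1. Sum: 0
Gen 10: 1 over 3. Both 1&3? yes. Contrib: +1. Sum: 1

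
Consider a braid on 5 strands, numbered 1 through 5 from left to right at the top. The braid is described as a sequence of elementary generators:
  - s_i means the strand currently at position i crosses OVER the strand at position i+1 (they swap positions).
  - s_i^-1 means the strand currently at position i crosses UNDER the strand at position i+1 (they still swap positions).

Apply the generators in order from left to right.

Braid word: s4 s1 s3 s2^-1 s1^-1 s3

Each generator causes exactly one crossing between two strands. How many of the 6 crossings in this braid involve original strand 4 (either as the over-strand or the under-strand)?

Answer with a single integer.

Answer: 1

Derivation:
Gen 1: crossing 4x5. Involves strand 4? yes. Count so far: 1
Gen 2: crossing 1x2. Involves strand 4? no. Count so far: 1
Gen 3: crossing 3x5. Involves strand 4? no. Count so far: 1
Gen 4: crossing 1x5. Involves strand 4? no. Count so far: 1
Gen 5: crossing 2x5. Involves strand 4? no. Count so far: 1
Gen 6: crossing 1x3. Involves strand 4? no. Count so far: 1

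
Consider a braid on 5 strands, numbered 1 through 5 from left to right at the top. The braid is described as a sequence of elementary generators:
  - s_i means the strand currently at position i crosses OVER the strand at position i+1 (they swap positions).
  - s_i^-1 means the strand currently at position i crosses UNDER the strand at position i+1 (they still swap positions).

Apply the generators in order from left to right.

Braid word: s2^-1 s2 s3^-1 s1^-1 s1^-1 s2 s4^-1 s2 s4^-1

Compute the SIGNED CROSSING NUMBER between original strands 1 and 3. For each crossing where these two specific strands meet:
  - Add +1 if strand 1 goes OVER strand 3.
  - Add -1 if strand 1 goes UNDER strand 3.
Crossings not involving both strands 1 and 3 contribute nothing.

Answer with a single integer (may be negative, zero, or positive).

Answer: 0

Derivation:
Gen 1: crossing 2x3. Both 1&3? no. Sum: 0
Gen 2: crossing 3x2. Both 1&3? no. Sum: 0
Gen 3: crossing 3x4. Both 1&3? no. Sum: 0
Gen 4: crossing 1x2. Both 1&3? no. Sum: 0
Gen 5: crossing 2x1. Both 1&3? no. Sum: 0
Gen 6: crossing 2x4. Both 1&3? no. Sum: 0
Gen 7: crossing 3x5. Both 1&3? no. Sum: 0
Gen 8: crossing 4x2. Both 1&3? no. Sum: 0
Gen 9: crossing 5x3. Both 1&3? no. Sum: 0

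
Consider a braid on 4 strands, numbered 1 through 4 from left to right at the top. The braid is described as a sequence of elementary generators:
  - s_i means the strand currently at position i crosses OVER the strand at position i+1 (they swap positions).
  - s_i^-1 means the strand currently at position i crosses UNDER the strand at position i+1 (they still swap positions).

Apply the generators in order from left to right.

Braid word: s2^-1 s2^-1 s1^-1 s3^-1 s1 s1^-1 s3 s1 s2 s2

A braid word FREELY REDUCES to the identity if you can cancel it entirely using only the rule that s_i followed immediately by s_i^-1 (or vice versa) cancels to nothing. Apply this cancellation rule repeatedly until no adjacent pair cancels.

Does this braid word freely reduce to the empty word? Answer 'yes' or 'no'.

Answer: yes

Derivation:
Gen 1 (s2^-1): push. Stack: [s2^-1]
Gen 2 (s2^-1): push. Stack: [s2^-1 s2^-1]
Gen 3 (s1^-1): push. Stack: [s2^-1 s2^-1 s1^-1]
Gen 4 (s3^-1): push. Stack: [s2^-1 s2^-1 s1^-1 s3^-1]
Gen 5 (s1): push. Stack: [s2^-1 s2^-1 s1^-1 s3^-1 s1]
Gen 6 (s1^-1): cancels prior s1. Stack: [s2^-1 s2^-1 s1^-1 s3^-1]
Gen 7 (s3): cancels prior s3^-1. Stack: [s2^-1 s2^-1 s1^-1]
Gen 8 (s1): cancels prior s1^-1. Stack: [s2^-1 s2^-1]
Gen 9 (s2): cancels prior s2^-1. Stack: [s2^-1]
Gen 10 (s2): cancels prior s2^-1. Stack: []
Reduced word: (empty)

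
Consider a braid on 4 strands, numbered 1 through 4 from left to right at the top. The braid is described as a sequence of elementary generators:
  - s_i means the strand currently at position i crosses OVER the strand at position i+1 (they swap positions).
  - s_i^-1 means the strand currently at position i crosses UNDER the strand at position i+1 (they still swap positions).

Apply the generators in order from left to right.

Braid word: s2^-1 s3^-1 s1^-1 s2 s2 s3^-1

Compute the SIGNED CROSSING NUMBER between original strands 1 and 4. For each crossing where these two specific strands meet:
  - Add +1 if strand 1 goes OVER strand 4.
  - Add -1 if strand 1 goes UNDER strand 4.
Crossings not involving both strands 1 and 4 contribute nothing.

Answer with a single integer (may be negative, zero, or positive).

Answer: 0

Derivation:
Gen 1: crossing 2x3. Both 1&4? no. Sum: 0
Gen 2: crossing 2x4. Both 1&4? no. Sum: 0
Gen 3: crossing 1x3. Both 1&4? no. Sum: 0
Gen 4: 1 over 4. Both 1&4? yes. Contrib: +1. Sum: 1
Gen 5: 4 over 1. Both 1&4? yes. Contrib: -1. Sum: 0
Gen 6: crossing 4x2. Both 1&4? no. Sum: 0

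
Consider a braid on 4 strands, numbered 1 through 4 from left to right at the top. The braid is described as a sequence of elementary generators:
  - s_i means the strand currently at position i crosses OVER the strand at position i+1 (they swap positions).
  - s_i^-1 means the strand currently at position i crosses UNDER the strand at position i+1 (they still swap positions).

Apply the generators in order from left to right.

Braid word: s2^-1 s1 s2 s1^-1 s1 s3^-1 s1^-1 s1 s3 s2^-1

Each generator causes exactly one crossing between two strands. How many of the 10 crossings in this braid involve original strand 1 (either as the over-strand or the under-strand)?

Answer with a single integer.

Gen 1: crossing 2x3. Involves strand 1? no. Count so far: 0
Gen 2: crossing 1x3. Involves strand 1? yes. Count so far: 1
Gen 3: crossing 1x2. Involves strand 1? yes. Count so far: 2
Gen 4: crossing 3x2. Involves strand 1? no. Count so far: 2
Gen 5: crossing 2x3. Involves strand 1? no. Count so far: 2
Gen 6: crossing 1x4. Involves strand 1? yes. Count so far: 3
Gen 7: crossing 3x2. Involves strand 1? no. Count so far: 3
Gen 8: crossing 2x3. Involves strand 1? no. Count so far: 3
Gen 9: crossing 4x1. Involves strand 1? yes. Count so far: 4
Gen 10: crossing 2x1. Involves strand 1? yes. Count so far: 5

Answer: 5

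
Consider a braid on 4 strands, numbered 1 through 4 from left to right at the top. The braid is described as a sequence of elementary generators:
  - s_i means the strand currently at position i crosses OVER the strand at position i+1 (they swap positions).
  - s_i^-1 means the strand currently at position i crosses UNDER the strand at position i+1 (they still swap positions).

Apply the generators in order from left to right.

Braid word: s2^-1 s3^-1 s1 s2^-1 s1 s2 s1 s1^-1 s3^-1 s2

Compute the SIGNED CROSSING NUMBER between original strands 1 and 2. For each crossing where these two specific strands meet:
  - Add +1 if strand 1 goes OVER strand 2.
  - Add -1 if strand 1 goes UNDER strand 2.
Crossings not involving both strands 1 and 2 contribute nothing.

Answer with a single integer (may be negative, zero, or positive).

Gen 1: crossing 2x3. Both 1&2? no. Sum: 0
Gen 2: crossing 2x4. Both 1&2? no. Sum: 0
Gen 3: crossing 1x3. Both 1&2? no. Sum: 0
Gen 4: crossing 1x4. Both 1&2? no. Sum: 0
Gen 5: crossing 3x4. Both 1&2? no. Sum: 0
Gen 6: crossing 3x1. Both 1&2? no. Sum: 0
Gen 7: crossing 4x1. Both 1&2? no. Sum: 0
Gen 8: crossing 1x4. Both 1&2? no. Sum: 0
Gen 9: crossing 3x2. Both 1&2? no. Sum: 0
Gen 10: 1 over 2. Both 1&2? yes. Contrib: +1. Sum: 1

Answer: 1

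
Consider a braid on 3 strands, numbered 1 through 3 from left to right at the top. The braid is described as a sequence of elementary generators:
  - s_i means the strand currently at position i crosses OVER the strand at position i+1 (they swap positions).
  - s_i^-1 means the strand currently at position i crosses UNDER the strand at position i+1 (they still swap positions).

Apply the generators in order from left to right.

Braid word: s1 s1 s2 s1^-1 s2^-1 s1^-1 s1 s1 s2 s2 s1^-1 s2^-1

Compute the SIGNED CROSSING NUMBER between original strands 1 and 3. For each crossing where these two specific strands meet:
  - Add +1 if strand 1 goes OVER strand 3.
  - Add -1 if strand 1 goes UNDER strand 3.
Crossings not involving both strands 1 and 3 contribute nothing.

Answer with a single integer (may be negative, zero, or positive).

Answer: -1

Derivation:
Gen 1: crossing 1x2. Both 1&3? no. Sum: 0
Gen 2: crossing 2x1. Both 1&3? no. Sum: 0
Gen 3: crossing 2x3. Both 1&3? no. Sum: 0
Gen 4: 1 under 3. Both 1&3? yes. Contrib: -1. Sum: -1
Gen 5: crossing 1x2. Both 1&3? no. Sum: -1
Gen 6: crossing 3x2. Both 1&3? no. Sum: -1
Gen 7: crossing 2x3. Both 1&3? no. Sum: -1
Gen 8: crossing 3x2. Both 1&3? no. Sum: -1
Gen 9: 3 over 1. Both 1&3? yes. Contrib: -1. Sum: -2
Gen 10: 1 over 3. Both 1&3? yes. Contrib: +1. Sum: -1
Gen 11: crossing 2x3. Both 1&3? no. Sum: -1
Gen 12: crossing 2x1. Both 1&3? no. Sum: -1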